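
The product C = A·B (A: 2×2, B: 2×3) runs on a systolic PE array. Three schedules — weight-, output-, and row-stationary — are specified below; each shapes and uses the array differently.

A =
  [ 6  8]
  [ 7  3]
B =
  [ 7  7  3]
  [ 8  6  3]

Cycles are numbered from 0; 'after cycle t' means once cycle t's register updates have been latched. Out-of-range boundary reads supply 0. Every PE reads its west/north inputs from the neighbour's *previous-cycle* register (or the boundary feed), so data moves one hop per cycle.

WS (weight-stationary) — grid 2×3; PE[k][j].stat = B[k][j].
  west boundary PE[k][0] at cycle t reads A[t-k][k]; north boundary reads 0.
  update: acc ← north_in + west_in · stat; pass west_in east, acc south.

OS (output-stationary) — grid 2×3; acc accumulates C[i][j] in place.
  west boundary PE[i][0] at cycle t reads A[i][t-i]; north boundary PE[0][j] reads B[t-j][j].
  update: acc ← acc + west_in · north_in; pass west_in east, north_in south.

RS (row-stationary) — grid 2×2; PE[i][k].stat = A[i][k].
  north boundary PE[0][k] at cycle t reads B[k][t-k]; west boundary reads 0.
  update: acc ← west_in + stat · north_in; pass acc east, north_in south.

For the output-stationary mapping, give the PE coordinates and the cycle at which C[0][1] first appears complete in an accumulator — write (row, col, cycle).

(row, col, cycle) = (0, 1, 2)

OS — PE[0][1] is where C[0][1] collects:
  t=0 PE[0][1]: acc=0 h=0 v=0
  t=1 PE[0][1]: acc=42 h=6 v=7
  t=2 PE[0][1]: acc=90 h=8 v=6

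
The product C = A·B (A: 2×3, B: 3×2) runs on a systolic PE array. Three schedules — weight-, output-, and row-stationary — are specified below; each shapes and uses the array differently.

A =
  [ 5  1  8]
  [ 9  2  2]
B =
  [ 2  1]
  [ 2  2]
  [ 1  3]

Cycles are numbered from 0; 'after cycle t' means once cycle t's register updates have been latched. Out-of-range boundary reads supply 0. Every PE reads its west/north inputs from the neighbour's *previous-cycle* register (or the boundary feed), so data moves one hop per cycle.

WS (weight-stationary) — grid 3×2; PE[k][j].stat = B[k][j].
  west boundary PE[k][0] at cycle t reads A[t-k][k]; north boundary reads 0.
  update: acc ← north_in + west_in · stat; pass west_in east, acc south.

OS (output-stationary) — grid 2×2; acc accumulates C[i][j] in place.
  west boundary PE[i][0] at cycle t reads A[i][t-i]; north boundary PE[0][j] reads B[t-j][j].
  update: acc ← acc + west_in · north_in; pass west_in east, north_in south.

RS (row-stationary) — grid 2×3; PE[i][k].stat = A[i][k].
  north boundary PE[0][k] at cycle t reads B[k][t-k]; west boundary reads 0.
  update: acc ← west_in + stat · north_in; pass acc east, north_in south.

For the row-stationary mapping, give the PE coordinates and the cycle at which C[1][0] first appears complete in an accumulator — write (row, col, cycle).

Under RS, C[1][0] lands at PE[1][2]:
  @0  [1,2]  acc 0  |  →0  ↓0
  @1  [1,2]  acc 0  |  →0  ↓0
  @2  [1,2]  acc 0  |  →0  ↓0
  @3  [1,2]  acc 24  |  →24  ↓1

(row, col, cycle) = (1, 2, 3)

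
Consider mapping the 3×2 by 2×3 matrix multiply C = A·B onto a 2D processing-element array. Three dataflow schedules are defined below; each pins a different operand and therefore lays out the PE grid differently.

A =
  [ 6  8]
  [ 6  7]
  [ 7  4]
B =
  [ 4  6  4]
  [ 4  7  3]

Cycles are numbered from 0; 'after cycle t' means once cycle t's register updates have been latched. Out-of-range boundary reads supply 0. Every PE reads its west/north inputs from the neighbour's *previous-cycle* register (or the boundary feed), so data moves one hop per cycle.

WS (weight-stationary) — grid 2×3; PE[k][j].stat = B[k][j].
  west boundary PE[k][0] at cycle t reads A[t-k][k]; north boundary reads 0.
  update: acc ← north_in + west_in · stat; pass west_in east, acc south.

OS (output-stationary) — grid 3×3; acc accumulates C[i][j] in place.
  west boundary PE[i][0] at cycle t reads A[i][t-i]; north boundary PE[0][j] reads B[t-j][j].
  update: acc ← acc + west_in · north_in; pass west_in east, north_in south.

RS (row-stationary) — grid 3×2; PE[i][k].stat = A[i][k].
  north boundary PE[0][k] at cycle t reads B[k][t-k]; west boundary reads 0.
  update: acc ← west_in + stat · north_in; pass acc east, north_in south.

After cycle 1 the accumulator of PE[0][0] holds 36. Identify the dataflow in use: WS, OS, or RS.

dataflow = RS

Under WS (2×3), PE[0][0]:
  [0] (0,0) acc=24 (h:6 v:24)
  [1] (0,0) acc=24 (h:6 v:24)
Under OS (3×3), PE[0][0]:
  [0] (0,0) acc=24 (h:6 v:4)
  [1] (0,0) acc=56 (h:8 v:4)
Under RS (3×2), PE[0][0]:
  [0] (0,0) acc=24 (h:24 v:4)
  [1] (0,0) acc=36 (h:36 v:6)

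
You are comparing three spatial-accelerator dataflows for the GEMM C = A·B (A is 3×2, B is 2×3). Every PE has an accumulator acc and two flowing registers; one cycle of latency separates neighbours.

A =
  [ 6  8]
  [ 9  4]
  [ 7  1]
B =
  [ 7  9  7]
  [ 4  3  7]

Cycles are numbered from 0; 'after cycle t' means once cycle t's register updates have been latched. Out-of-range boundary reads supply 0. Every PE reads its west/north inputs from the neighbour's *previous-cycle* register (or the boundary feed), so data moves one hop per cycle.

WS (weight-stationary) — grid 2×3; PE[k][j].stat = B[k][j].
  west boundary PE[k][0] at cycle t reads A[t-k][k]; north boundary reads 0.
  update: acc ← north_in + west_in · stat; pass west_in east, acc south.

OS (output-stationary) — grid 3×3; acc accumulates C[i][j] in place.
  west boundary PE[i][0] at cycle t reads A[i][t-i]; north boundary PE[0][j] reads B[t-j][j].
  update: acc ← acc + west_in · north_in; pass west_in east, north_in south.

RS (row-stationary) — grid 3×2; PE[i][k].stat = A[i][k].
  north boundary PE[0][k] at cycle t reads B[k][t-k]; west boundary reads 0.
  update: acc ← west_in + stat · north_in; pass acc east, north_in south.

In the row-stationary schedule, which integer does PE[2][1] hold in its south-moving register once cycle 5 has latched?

register = 7

Tracing RS — 3×2 array, target PE[2][1]:
  t=0 PE[1][1]: acc=0 h=0 v=0
  t=0 PE[2][0]: acc=0 h=0 v=0
  t=0 PE[2][1]: acc=0 h=0 v=0
  t=1 PE[1][1]: acc=0 h=0 v=0
  t=1 PE[2][0]: acc=0 h=0 v=0
  t=1 PE[2][1]: acc=0 h=0 v=0
  t=2 PE[1][1]: acc=79 h=79 v=4
  t=2 PE[2][0]: acc=49 h=49 v=7
  t=2 PE[2][1]: acc=0 h=0 v=0
  t=3 PE[1][1]: acc=93 h=93 v=3
  t=3 PE[2][0]: acc=63 h=63 v=9
  t=3 PE[2][1]: acc=53 h=53 v=4
  t=4 PE[1][1]: acc=91 h=91 v=7
  t=4 PE[2][0]: acc=49 h=49 v=7
  t=4 PE[2][1]: acc=66 h=66 v=3
  t=5 PE[1][1]: acc=0 h=0 v=0
  t=5 PE[2][0]: acc=0 h=0 v=0
  t=5 PE[2][1]: acc=56 h=56 v=7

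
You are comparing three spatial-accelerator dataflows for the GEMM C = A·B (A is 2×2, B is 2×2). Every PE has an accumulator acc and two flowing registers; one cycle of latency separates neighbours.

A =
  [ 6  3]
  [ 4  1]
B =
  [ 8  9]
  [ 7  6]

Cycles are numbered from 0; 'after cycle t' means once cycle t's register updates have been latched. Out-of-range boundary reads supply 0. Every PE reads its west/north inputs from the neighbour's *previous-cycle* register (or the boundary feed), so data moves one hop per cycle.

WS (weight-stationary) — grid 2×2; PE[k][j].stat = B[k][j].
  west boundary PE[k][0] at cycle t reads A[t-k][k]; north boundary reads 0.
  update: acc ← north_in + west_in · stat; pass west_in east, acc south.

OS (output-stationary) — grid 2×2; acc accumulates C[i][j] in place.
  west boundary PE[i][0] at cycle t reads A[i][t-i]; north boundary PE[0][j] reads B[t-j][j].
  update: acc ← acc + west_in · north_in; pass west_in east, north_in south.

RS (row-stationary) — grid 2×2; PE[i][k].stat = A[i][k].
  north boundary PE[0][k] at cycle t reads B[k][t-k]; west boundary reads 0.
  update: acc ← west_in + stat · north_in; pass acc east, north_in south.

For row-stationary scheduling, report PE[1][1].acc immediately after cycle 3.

Tracing RS — 2×2 array, target PE[1][1]:
  cycle 0: PE[0][1] → acc 0, east 0, south 0
  cycle 0: PE[1][0] → acc 0, east 0, south 0
  cycle 0: PE[1][1] → acc 0, east 0, south 0
  cycle 1: PE[0][1] → acc 69, east 69, south 7
  cycle 1: PE[1][0] → acc 32, east 32, south 8
  cycle 1: PE[1][1] → acc 0, east 0, south 0
  cycle 2: PE[0][1] → acc 72, east 72, south 6
  cycle 2: PE[1][0] → acc 36, east 36, south 9
  cycle 2: PE[1][1] → acc 39, east 39, south 7
  cycle 3: PE[0][1] → acc 0, east 0, south 0
  cycle 3: PE[1][0] → acc 0, east 0, south 0
  cycle 3: PE[1][1] → acc 42, east 42, south 6

PE[1][1].acc = 42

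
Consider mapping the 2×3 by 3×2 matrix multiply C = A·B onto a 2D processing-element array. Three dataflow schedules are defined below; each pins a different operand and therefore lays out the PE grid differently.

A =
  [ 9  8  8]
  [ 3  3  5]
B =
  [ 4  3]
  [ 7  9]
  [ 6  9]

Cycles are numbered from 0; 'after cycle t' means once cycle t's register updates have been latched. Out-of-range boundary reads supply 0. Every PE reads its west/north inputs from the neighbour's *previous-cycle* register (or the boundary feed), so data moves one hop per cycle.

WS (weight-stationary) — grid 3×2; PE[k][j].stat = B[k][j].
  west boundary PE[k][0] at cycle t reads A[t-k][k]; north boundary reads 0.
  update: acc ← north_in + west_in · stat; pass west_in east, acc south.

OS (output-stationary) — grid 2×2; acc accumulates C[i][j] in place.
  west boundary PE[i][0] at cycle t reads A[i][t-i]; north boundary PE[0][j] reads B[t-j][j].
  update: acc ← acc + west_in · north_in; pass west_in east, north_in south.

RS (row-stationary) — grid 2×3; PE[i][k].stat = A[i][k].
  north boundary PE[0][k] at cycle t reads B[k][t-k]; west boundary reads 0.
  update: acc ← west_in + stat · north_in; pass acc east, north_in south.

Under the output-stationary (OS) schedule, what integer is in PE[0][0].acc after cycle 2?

PE[0][0].acc = 140

Tracing OS — 2×2 array, target PE[0][0]:
  after 0 — PE[0][0] acc=36, pass-E 9, pass-S 4
  after 1 — PE[0][0] acc=92, pass-E 8, pass-S 7
  after 2 — PE[0][0] acc=140, pass-E 8, pass-S 6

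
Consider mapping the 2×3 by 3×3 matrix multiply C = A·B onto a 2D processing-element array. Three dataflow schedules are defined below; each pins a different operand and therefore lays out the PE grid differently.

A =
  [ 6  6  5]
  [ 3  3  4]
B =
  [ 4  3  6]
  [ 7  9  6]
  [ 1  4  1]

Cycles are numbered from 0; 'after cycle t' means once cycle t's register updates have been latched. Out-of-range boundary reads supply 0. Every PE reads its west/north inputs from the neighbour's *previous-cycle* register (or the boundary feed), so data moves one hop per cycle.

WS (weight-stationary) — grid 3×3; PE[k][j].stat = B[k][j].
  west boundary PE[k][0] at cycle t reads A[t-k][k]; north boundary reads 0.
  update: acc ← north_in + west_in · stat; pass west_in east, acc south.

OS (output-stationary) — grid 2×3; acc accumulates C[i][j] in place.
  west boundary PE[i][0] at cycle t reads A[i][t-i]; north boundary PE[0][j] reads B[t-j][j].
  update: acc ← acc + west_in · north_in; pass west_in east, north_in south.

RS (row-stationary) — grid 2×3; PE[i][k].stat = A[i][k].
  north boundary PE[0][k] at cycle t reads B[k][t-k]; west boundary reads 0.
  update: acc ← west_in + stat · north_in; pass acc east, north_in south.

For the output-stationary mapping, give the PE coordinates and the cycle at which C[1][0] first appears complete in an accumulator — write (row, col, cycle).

Under OS, C[1][0] lands at PE[1][0]:
  @0  [1,0]  acc 0  |  →0  ↓0
  @1  [1,0]  acc 12  |  →3  ↓4
  @2  [1,0]  acc 33  |  →3  ↓7
  @3  [1,0]  acc 37  |  →4  ↓1

(row, col, cycle) = (1, 0, 3)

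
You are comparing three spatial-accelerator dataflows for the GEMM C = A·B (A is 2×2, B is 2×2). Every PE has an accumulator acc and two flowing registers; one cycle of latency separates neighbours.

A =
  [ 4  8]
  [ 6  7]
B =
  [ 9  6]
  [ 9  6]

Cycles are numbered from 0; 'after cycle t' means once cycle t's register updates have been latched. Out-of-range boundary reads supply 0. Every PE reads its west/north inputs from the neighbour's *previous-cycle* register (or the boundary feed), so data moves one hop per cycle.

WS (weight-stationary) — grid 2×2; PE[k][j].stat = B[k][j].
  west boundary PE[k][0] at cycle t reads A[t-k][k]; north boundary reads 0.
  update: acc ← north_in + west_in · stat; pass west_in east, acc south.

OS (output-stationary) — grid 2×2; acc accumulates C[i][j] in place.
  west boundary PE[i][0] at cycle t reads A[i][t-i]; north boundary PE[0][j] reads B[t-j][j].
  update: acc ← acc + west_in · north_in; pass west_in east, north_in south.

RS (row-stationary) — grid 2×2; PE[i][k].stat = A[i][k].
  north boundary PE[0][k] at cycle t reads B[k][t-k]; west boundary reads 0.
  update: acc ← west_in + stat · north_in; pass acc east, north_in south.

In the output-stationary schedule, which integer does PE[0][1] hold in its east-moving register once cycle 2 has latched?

register = 8

OS on a 2×2 grid — tracing PE[0][1] and its feeders:
  t=0 PE[0][0]: acc=36 h=4 v=9
  t=0 PE[0][1]: acc=0 h=0 v=0
  t=1 PE[0][0]: acc=108 h=8 v=9
  t=1 PE[0][1]: acc=24 h=4 v=6
  t=2 PE[0][0]: acc=108 h=0 v=0
  t=2 PE[0][1]: acc=72 h=8 v=6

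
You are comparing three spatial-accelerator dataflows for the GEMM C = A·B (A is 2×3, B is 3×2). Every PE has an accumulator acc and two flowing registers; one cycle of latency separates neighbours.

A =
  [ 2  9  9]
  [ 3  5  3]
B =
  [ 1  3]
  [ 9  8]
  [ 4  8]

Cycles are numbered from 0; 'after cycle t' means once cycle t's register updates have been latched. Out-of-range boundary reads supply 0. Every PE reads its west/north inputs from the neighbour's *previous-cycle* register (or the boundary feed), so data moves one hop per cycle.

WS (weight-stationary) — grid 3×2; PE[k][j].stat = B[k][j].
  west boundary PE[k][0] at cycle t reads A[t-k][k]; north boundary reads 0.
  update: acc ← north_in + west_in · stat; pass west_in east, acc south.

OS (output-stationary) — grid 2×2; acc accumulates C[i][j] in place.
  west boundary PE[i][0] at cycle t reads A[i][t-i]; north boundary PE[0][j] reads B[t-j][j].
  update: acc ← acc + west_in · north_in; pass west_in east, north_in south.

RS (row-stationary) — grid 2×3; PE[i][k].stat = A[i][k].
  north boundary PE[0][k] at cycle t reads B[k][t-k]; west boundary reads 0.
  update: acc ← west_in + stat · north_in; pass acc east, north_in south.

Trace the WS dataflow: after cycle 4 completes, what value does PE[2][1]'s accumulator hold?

PE[2][1].acc = 73

WS (3×2). Following PE[2][1] plus its west/north inputs:
  @0  [1,1]  acc 0  |  →0  ↓0
  @0  [2,0]  acc 0  |  →0  ↓0
  @0  [2,1]  acc 0  |  →0  ↓0
  @1  [1,1]  acc 0  |  →0  ↓0
  @1  [2,0]  acc 0  |  →0  ↓0
  @1  [2,1]  acc 0  |  →0  ↓0
  @2  [1,1]  acc 78  |  →9  ↓78
  @2  [2,0]  acc 119  |  →9  ↓119
  @2  [2,1]  acc 0  |  →0  ↓0
  @3  [1,1]  acc 49  |  →5  ↓49
  @3  [2,0]  acc 60  |  →3  ↓60
  @3  [2,1]  acc 150  |  →9  ↓150
  @4  [1,1]  acc 0  |  →0  ↓0
  @4  [2,0]  acc 0  |  →0  ↓0
  @4  [2,1]  acc 73  |  →3  ↓73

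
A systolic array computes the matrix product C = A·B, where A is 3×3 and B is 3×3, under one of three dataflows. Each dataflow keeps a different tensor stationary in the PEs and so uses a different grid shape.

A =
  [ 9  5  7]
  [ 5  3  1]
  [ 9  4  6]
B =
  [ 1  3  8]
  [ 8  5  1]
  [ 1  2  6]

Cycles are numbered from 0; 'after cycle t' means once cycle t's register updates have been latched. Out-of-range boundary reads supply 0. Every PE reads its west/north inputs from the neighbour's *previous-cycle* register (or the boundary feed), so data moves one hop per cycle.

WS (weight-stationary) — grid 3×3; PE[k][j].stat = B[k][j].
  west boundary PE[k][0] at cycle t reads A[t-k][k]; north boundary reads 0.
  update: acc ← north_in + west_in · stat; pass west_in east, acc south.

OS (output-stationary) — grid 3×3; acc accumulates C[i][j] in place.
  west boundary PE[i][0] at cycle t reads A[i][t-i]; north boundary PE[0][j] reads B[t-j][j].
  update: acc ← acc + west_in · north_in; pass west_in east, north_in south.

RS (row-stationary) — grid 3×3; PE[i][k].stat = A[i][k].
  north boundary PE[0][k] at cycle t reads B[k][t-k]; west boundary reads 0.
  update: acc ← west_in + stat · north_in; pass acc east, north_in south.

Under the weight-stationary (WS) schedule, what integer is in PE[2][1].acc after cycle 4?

PE[2][1].acc = 32

Tracing WS — 3×3 array, target PE[2][1]:
  t=0 PE[1][1]: acc=0 h=0 v=0
  t=0 PE[2][0]: acc=0 h=0 v=0
  t=0 PE[2][1]: acc=0 h=0 v=0
  t=1 PE[1][1]: acc=0 h=0 v=0
  t=1 PE[2][0]: acc=0 h=0 v=0
  t=1 PE[2][1]: acc=0 h=0 v=0
  t=2 PE[1][1]: acc=52 h=5 v=52
  t=2 PE[2][0]: acc=56 h=7 v=56
  t=2 PE[2][1]: acc=0 h=0 v=0
  t=3 PE[1][1]: acc=30 h=3 v=30
  t=3 PE[2][0]: acc=30 h=1 v=30
  t=3 PE[2][1]: acc=66 h=7 v=66
  t=4 PE[1][1]: acc=47 h=4 v=47
  t=4 PE[2][0]: acc=47 h=6 v=47
  t=4 PE[2][1]: acc=32 h=1 v=32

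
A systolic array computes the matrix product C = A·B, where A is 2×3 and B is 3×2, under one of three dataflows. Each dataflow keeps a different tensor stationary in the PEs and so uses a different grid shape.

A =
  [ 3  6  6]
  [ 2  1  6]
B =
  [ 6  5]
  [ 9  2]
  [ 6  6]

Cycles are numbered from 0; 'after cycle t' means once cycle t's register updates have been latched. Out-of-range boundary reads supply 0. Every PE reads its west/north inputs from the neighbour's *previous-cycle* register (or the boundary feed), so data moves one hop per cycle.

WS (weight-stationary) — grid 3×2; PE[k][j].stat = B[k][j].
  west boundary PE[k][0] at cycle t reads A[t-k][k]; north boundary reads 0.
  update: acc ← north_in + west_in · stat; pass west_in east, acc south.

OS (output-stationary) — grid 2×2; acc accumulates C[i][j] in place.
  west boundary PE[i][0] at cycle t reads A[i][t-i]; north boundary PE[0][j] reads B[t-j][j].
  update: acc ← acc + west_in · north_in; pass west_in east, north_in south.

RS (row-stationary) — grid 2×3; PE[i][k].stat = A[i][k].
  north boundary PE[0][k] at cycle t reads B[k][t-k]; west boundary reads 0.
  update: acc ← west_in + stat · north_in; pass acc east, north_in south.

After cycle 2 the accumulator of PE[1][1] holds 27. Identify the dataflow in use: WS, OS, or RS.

dataflow = WS

Under WS (3×2), PE[1][1]:
  cycle 0: PE[1][1] → acc 0, east 0, south 0
  cycle 1: PE[1][1] → acc 0, east 0, south 0
  cycle 2: PE[1][1] → acc 27, east 6, south 27
Under OS (2×2), PE[1][1]:
  cycle 0: PE[1][1] → acc 0, east 0, south 0
  cycle 1: PE[1][1] → acc 0, east 0, south 0
  cycle 2: PE[1][1] → acc 10, east 2, south 5
Under RS (2×3), PE[1][1]:
  cycle 0: PE[1][1] → acc 0, east 0, south 0
  cycle 1: PE[1][1] → acc 0, east 0, south 0
  cycle 2: PE[1][1] → acc 21, east 21, south 9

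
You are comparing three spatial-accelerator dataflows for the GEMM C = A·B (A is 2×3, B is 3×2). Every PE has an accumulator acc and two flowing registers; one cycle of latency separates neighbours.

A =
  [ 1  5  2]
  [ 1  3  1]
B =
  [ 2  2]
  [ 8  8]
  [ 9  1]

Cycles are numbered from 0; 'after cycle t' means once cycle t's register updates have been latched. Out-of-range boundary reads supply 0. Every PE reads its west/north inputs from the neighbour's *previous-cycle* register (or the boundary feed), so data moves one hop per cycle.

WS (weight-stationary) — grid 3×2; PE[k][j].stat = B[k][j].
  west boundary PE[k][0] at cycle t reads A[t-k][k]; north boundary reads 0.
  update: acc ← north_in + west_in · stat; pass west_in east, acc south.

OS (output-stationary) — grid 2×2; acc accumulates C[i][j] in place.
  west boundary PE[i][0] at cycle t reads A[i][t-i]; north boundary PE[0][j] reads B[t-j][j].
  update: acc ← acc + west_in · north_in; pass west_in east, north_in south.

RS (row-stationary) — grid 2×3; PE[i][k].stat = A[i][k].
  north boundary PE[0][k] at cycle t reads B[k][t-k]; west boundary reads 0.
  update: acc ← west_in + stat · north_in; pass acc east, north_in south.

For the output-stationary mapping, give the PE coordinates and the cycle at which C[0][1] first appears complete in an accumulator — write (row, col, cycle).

Under OS, C[0][1] lands at PE[0][1]:
  cycle 0: PE[0][1] → acc 0, east 0, south 0
  cycle 1: PE[0][1] → acc 2, east 1, south 2
  cycle 2: PE[0][1] → acc 42, east 5, south 8
  cycle 3: PE[0][1] → acc 44, east 2, south 1

(row, col, cycle) = (0, 1, 3)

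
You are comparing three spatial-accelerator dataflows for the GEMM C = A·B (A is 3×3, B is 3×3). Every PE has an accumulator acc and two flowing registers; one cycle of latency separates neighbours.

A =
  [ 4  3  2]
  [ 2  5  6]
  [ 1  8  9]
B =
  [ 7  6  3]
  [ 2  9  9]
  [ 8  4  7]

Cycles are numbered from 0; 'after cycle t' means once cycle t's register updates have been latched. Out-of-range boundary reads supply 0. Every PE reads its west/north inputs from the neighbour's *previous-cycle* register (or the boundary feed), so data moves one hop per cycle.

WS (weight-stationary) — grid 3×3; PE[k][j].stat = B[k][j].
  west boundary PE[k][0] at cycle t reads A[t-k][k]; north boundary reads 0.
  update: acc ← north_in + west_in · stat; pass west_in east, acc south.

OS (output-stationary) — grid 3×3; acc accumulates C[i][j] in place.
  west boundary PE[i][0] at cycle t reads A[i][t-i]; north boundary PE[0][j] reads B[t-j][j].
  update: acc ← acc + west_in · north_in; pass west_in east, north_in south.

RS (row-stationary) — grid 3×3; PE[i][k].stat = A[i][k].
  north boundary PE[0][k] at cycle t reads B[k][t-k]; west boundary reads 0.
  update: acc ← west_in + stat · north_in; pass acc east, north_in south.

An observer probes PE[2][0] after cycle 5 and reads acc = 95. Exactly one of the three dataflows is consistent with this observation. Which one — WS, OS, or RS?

— WS: 3×3; PE[2][0] trace:
  after 0 — PE[2][0] acc=0, pass-E 0, pass-S 0
  after 1 — PE[2][0] acc=0, pass-E 0, pass-S 0
  after 2 — PE[2][0] acc=50, pass-E 2, pass-S 50
  after 3 — PE[2][0] acc=72, pass-E 6, pass-S 72
  after 4 — PE[2][0] acc=95, pass-E 9, pass-S 95
  after 5 — PE[2][0] acc=0, pass-E 0, pass-S 0
— OS: 3×3; PE[2][0] trace:
  after 0 — PE[2][0] acc=0, pass-E 0, pass-S 0
  after 1 — PE[2][0] acc=0, pass-E 0, pass-S 0
  after 2 — PE[2][0] acc=7, pass-E 1, pass-S 7
  after 3 — PE[2][0] acc=23, pass-E 8, pass-S 2
  after 4 — PE[2][0] acc=95, pass-E 9, pass-S 8
  after 5 — PE[2][0] acc=95, pass-E 0, pass-S 0
— RS: 3×3; PE[2][0] trace:
  after 0 — PE[2][0] acc=0, pass-E 0, pass-S 0
  after 1 — PE[2][0] acc=0, pass-E 0, pass-S 0
  after 2 — PE[2][0] acc=7, pass-E 7, pass-S 7
  after 3 — PE[2][0] acc=6, pass-E 6, pass-S 6
  after 4 — PE[2][0] acc=3, pass-E 3, pass-S 3
  after 5 — PE[2][0] acc=0, pass-E 0, pass-S 0

dataflow = OS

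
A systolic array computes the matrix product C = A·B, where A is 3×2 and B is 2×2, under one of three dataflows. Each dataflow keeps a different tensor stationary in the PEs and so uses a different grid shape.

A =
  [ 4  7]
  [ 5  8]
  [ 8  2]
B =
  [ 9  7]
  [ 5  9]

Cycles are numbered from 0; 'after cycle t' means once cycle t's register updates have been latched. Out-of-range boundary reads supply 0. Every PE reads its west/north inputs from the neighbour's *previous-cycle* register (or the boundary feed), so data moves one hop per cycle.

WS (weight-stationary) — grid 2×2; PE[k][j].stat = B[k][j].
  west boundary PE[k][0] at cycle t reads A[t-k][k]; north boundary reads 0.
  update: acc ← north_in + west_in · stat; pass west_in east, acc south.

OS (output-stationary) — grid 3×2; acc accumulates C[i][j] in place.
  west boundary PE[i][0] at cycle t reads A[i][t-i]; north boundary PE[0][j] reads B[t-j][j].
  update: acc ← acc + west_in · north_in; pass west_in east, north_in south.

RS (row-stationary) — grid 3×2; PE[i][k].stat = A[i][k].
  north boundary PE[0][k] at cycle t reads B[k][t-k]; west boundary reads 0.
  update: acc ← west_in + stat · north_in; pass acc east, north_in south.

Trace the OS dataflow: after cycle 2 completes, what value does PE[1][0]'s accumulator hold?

OS (3×2). Following PE[1][0] plus its west/north inputs:
  @0  [0,0]  acc 36  |  →4  ↓9
  @0  [1,0]  acc 0  |  →0  ↓0
  @1  [0,0]  acc 71  |  →7  ↓5
  @1  [1,0]  acc 45  |  →5  ↓9
  @2  [0,0]  acc 71  |  →0  ↓0
  @2  [1,0]  acc 85  |  →8  ↓5

PE[1][0].acc = 85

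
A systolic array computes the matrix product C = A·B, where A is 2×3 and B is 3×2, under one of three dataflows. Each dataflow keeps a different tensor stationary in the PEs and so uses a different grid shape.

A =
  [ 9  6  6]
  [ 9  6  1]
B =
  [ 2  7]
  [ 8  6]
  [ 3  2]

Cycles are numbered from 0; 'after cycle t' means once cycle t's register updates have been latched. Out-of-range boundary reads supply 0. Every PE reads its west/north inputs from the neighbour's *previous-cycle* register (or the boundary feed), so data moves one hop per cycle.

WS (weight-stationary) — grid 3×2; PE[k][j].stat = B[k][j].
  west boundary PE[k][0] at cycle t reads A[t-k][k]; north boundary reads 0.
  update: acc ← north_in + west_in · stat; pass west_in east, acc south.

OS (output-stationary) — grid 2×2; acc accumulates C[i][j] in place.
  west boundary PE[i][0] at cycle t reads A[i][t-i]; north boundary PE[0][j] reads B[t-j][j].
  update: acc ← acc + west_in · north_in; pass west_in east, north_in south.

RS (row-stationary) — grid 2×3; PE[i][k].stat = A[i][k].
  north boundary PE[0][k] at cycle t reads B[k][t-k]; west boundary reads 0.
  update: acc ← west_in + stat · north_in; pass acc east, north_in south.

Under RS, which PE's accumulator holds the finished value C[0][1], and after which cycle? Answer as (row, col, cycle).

(row, col, cycle) = (0, 2, 3)

Under RS, C[0][1] lands at PE[0][2]:
  step 0 · PE0,2: acc=0; fwd→0 fwd↓0
  step 1 · PE0,2: acc=0; fwd→0 fwd↓0
  step 2 · PE0,2: acc=84; fwd→84 fwd↓3
  step 3 · PE0,2: acc=111; fwd→111 fwd↓2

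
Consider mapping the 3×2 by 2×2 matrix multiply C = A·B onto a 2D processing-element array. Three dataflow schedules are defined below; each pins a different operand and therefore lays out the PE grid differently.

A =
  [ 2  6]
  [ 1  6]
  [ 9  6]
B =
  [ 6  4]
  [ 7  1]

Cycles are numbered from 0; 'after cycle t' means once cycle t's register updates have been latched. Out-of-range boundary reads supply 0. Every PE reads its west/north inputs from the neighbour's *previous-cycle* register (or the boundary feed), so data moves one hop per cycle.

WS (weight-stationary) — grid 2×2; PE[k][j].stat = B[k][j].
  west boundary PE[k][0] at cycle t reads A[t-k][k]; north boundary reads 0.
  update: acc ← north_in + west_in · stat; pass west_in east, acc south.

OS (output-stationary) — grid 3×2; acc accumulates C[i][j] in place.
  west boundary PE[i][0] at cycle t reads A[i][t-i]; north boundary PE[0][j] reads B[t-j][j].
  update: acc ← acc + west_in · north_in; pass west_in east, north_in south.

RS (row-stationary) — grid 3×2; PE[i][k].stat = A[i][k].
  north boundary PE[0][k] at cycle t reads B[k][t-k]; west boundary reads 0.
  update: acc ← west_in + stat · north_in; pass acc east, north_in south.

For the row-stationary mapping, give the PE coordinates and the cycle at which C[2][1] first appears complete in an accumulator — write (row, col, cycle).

(row, col, cycle) = (2, 1, 4)

Under RS, C[2][1] lands at PE[2][1]:
  0: (2,1).acc=0  regs=<0,0>
  1: (2,1).acc=0  regs=<0,0>
  2: (2,1).acc=0  regs=<0,0>
  3: (2,1).acc=96  regs=<96,7>
  4: (2,1).acc=42  regs=<42,1>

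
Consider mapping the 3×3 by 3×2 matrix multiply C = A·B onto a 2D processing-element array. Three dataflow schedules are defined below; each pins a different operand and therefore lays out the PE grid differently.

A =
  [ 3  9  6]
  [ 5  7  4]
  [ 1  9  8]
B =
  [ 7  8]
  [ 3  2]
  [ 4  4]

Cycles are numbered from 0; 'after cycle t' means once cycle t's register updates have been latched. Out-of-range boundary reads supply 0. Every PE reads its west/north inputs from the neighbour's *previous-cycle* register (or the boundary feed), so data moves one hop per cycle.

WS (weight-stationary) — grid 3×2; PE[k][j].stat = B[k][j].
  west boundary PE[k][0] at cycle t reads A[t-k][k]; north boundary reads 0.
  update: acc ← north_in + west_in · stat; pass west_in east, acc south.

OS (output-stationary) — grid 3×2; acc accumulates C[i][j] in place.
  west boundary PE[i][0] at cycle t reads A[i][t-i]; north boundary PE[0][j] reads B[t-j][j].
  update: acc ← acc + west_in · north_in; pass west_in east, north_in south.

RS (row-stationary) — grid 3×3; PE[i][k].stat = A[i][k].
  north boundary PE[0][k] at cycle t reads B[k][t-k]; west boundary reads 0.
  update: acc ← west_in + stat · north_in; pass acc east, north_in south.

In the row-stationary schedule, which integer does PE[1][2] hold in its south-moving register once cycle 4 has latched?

register = 4

RS 3×3: PE[1][2] cycle-by-cycle (with neighbour feeds):
  step 0 · PE0,2: acc=0; fwd→0 fwd↓0
  step 0 · PE1,1: acc=0; fwd→0 fwd↓0
  step 0 · PE1,2: acc=0; fwd→0 fwd↓0
  step 1 · PE0,2: acc=0; fwd→0 fwd↓0
  step 1 · PE1,1: acc=0; fwd→0 fwd↓0
  step 1 · PE1,2: acc=0; fwd→0 fwd↓0
  step 2 · PE0,2: acc=72; fwd→72 fwd↓4
  step 2 · PE1,1: acc=56; fwd→56 fwd↓3
  step 2 · PE1,2: acc=0; fwd→0 fwd↓0
  step 3 · PE0,2: acc=66; fwd→66 fwd↓4
  step 3 · PE1,1: acc=54; fwd→54 fwd↓2
  step 3 · PE1,2: acc=72; fwd→72 fwd↓4
  step 4 · PE0,2: acc=0; fwd→0 fwd↓0
  step 4 · PE1,1: acc=0; fwd→0 fwd↓0
  step 4 · PE1,2: acc=70; fwd→70 fwd↓4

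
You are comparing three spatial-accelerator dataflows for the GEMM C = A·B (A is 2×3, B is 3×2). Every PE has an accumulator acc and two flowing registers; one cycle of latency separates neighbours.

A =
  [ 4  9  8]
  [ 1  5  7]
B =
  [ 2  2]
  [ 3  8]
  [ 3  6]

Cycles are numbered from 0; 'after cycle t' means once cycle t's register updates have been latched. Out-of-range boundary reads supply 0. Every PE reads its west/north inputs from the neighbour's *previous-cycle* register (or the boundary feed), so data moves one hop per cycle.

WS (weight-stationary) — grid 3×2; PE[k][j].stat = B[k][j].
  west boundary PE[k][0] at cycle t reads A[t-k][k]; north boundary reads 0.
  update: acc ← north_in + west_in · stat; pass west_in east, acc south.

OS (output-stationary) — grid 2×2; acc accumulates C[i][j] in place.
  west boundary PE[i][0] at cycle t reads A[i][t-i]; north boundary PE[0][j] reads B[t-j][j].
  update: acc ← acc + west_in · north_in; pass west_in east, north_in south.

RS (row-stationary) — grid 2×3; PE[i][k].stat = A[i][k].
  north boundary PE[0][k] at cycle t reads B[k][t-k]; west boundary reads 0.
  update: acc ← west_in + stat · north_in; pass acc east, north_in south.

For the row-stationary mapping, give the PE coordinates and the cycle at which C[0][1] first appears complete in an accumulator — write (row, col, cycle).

(row, col, cycle) = (0, 2, 3)

Under RS, C[0][1] lands at PE[0][2]:
  cycle 0: PE[0][2] → acc 0, east 0, south 0
  cycle 1: PE[0][2] → acc 0, east 0, south 0
  cycle 2: PE[0][2] → acc 59, east 59, south 3
  cycle 3: PE[0][2] → acc 128, east 128, south 6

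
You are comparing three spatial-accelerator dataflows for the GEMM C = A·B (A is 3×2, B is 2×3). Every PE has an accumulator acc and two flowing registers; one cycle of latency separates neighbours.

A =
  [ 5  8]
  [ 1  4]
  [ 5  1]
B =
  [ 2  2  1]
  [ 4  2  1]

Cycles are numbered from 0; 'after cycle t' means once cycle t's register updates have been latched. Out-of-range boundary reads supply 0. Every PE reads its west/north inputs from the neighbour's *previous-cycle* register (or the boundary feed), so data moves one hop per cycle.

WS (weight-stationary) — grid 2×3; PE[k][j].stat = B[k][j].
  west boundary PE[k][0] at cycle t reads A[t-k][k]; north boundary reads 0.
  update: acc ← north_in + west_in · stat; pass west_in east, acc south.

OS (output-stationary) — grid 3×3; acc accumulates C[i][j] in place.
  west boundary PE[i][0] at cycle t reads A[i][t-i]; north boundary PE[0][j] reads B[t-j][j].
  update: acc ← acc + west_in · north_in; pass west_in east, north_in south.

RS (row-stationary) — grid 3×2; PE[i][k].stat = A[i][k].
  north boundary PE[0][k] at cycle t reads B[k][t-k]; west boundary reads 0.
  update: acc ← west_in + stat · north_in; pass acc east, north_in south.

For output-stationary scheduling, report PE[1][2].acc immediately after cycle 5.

PE[1][2].acc = 5

OS (3×3). Following PE[1][2] plus its west/north inputs:
  cycle 0: PE[0][2] → acc 0, east 0, south 0
  cycle 0: PE[1][1] → acc 0, east 0, south 0
  cycle 0: PE[1][2] → acc 0, east 0, south 0
  cycle 1: PE[0][2] → acc 0, east 0, south 0
  cycle 1: PE[1][1] → acc 0, east 0, south 0
  cycle 1: PE[1][2] → acc 0, east 0, south 0
  cycle 2: PE[0][2] → acc 5, east 5, south 1
  cycle 2: PE[1][1] → acc 2, east 1, south 2
  cycle 2: PE[1][2] → acc 0, east 0, south 0
  cycle 3: PE[0][2] → acc 13, east 8, south 1
  cycle 3: PE[1][1] → acc 10, east 4, south 2
  cycle 3: PE[1][2] → acc 1, east 1, south 1
  cycle 4: PE[0][2] → acc 13, east 0, south 0
  cycle 4: PE[1][1] → acc 10, east 0, south 0
  cycle 4: PE[1][2] → acc 5, east 4, south 1
  cycle 5: PE[0][2] → acc 13, east 0, south 0
  cycle 5: PE[1][1] → acc 10, east 0, south 0
  cycle 5: PE[1][2] → acc 5, east 0, south 0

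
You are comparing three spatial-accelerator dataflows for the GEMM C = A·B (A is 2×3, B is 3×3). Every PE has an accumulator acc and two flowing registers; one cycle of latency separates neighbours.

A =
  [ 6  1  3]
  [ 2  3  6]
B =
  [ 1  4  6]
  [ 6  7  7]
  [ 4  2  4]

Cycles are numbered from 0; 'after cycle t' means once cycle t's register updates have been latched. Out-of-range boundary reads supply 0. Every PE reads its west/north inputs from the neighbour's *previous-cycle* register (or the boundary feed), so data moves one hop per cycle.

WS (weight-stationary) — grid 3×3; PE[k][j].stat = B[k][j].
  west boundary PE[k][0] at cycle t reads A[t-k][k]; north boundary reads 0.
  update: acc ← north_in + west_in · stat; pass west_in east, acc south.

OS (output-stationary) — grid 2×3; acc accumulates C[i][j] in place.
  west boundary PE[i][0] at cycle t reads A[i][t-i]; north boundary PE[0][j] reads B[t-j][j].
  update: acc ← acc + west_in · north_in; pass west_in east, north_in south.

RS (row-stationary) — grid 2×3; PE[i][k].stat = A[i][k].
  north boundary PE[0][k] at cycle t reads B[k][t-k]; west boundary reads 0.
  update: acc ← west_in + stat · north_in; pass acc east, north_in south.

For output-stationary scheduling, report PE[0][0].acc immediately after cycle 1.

OS 2×3: PE[0][0] cycle-by-cycle (with neighbour feeds):
  step 0 · PE0,0: acc=6; fwd→6 fwd↓1
  step 1 · PE0,0: acc=12; fwd→1 fwd↓6

PE[0][0].acc = 12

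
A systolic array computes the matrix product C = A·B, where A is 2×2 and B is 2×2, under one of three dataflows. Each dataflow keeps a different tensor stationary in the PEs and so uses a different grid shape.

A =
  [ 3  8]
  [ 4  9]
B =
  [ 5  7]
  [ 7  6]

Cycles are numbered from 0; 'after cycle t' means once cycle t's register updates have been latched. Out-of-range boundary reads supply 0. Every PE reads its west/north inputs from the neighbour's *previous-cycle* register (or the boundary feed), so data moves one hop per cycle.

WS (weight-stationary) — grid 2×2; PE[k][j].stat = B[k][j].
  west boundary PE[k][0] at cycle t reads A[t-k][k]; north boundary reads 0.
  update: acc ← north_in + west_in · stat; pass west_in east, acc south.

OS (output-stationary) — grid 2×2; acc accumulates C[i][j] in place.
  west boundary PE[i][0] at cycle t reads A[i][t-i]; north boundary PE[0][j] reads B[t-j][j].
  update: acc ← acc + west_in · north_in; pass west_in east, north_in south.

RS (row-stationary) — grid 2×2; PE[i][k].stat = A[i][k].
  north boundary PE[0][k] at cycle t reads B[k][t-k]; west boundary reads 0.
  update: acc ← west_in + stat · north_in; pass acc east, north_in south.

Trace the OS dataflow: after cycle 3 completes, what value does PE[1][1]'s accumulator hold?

OS on a 2×2 grid — tracing PE[1][1] and its feeders:
  cycle 0: PE[0][1] → acc 0, east 0, south 0
  cycle 0: PE[1][0] → acc 0, east 0, south 0
  cycle 0: PE[1][1] → acc 0, east 0, south 0
  cycle 1: PE[0][1] → acc 21, east 3, south 7
  cycle 1: PE[1][0] → acc 20, east 4, south 5
  cycle 1: PE[1][1] → acc 0, east 0, south 0
  cycle 2: PE[0][1] → acc 69, east 8, south 6
  cycle 2: PE[1][0] → acc 83, east 9, south 7
  cycle 2: PE[1][1] → acc 28, east 4, south 7
  cycle 3: PE[0][1] → acc 69, east 0, south 0
  cycle 3: PE[1][0] → acc 83, east 0, south 0
  cycle 3: PE[1][1] → acc 82, east 9, south 6

PE[1][1].acc = 82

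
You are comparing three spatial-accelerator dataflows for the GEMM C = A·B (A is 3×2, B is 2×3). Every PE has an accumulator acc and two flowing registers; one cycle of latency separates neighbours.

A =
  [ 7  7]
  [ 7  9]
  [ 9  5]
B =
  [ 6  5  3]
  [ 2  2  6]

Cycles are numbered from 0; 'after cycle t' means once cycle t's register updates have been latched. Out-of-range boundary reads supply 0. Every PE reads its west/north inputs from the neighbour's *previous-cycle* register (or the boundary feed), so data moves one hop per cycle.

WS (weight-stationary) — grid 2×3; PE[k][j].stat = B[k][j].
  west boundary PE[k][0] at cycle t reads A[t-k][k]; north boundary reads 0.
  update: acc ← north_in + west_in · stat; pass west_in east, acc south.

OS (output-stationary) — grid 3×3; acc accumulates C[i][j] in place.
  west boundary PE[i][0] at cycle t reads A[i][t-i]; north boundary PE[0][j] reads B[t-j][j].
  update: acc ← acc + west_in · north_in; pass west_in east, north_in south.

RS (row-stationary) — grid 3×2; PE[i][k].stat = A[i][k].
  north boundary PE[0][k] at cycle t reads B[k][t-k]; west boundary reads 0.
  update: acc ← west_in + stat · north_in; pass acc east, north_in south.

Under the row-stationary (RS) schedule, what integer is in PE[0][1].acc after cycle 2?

PE[0][1].acc = 49

RS 3×2: PE[0][1] cycle-by-cycle (with neighbour feeds):
  cycle 0: PE[0][0] → acc 42, east 42, south 6
  cycle 0: PE[0][1] → acc 0, east 0, south 0
  cycle 1: PE[0][0] → acc 35, east 35, south 5
  cycle 1: PE[0][1] → acc 56, east 56, south 2
  cycle 2: PE[0][0] → acc 21, east 21, south 3
  cycle 2: PE[0][1] → acc 49, east 49, south 2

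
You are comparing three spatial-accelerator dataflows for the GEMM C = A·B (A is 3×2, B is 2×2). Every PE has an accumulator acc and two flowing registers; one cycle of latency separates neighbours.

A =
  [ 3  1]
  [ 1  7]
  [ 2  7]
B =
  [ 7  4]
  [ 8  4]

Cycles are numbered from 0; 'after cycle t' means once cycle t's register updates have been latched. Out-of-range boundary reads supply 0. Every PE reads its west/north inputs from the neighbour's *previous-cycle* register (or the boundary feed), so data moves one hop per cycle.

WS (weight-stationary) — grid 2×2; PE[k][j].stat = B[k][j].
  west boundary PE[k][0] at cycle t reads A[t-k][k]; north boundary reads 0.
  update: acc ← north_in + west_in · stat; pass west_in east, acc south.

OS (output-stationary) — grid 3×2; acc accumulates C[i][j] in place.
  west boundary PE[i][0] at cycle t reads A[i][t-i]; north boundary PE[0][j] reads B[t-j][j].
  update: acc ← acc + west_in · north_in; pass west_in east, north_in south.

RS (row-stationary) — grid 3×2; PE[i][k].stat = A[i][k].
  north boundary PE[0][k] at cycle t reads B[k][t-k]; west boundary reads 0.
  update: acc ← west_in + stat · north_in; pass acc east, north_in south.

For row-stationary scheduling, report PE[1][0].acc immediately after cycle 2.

RS 3×2: PE[1][0] cycle-by-cycle (with neighbour feeds):
  step 0 · PE0,0: acc=21; fwd→21 fwd↓7
  step 0 · PE1,0: acc=0; fwd→0 fwd↓0
  step 1 · PE0,0: acc=12; fwd→12 fwd↓4
  step 1 · PE1,0: acc=7; fwd→7 fwd↓7
  step 2 · PE0,0: acc=0; fwd→0 fwd↓0
  step 2 · PE1,0: acc=4; fwd→4 fwd↓4

PE[1][0].acc = 4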